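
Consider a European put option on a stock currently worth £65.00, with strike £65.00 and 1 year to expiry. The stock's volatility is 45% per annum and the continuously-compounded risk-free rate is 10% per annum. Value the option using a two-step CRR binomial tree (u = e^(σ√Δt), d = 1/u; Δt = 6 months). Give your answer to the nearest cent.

£6.91

CRR parameters: u = e^(σ√Δt) = e^(0.45·√0.5) = 1.3746, d = 1/u = 0.7275
Per-period rate: rΔt = 0.1·0.5 = 0.05, so R = e^0.05 = 1.0513
Risk-neutral probability p = (e^0.05 − 0.7275)/(1.3746 − 0.7275) = 0.3238/0.6472 = 0.5003
Terminal stock prices: S_uu = 122.8, S_ud = 65, S_dd = 34.4
Terminal payoffs (K − S): max(-57.83, 0) = 0, max(0, 0) = 0, max(30.6, 0) = 30.6
Node u (S = 89.35): V_u = e^(−0.05)·[0.5003·0.0000 + 0.4997·0.0000] = 0.0000
Node d (S = 47.28): V_d = e^(−0.05)·[0.5003·0.0000 + 0.4997·30.6022] = 14.5451
Node 0 (S = 65): V_0 = e^(−0.05)·[0.5003·0.0000 + 0.4997·14.5451] = 6.9132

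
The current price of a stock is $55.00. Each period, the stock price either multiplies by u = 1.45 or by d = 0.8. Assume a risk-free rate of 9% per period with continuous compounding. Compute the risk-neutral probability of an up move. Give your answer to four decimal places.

Risk-neutral probability p = (e^0.09 − 0.8)/(1.45 − 0.8) = 0.2942/0.6500 = 0.4526

p = 0.4526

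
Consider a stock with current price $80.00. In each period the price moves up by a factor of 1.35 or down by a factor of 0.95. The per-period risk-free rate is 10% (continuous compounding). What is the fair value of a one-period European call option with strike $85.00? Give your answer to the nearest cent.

Risk-neutral probability p = (e^0.1 − 0.95)/(1.35 − 0.95) = 0.1552/0.4000 = 0.3879
Terminal stock prices: S_u = 108, S_d = 76
Terminal payoffs (S − K): max(23, 0) = 23, max(-9, 0) = 0
Node 0 (S = 80): V_0 = e^(−0.1)·[0.3879·23.0000 + 0.6121·0.0000] = 8.0733

$8.07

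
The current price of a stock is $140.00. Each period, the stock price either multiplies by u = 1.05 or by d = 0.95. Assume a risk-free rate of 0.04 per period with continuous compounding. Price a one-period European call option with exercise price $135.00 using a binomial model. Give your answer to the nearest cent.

Risk-neutral probability p = (e^0.04 − 0.95)/(1.05 − 0.95) = 0.0908/0.1000 = 0.9081
Terminal stock prices: S_u = 147, S_d = 133
Terminal payoffs (S − K): max(12, 0) = 12, max(-2, 0) = 0
Node 0 (S = 140): V_0 = e^(−0.04)·[0.9081·12.0000 + 0.0919·0.0000] = 10.4700

$10.47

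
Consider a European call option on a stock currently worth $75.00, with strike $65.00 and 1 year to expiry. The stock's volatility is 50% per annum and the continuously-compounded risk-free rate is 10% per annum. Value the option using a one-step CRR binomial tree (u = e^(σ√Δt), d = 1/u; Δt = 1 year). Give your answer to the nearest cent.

CRR parameters: u = e^(σ√Δt) = e^(0.5·√1) = 1.6487, d = 1/u = 0.6065
Per-period rate: rΔt = 0.1·1 = 0.1, so R = e^0.1 = 1.1052
Risk-neutral probability p = (e^0.1 − 0.6065)/(1.6487 − 0.6065) = 0.4986/1.0422 = 0.4785
Terminal stock prices: S_u = 123.7, S_d = 45.49
Terminal payoffs (S − K): max(58.65, 0) = 58.65, max(-19.51, 0) = 0
Node 0 (S = 75): V_0 = e^(−0.1)·[0.4785·58.6541 + 0.5215·0.0000] = 25.3927

$25.39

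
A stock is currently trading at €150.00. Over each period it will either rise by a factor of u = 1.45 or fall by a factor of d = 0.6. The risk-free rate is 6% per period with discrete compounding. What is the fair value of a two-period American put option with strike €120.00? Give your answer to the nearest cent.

€12.99

Risk-neutral probability p = (1 + 0.06 − 0.6)/(1.45 − 0.6) = 0.4600/0.8500 = 0.5412
Terminal stock prices: S_uu = 315.4, S_ud = 130.5, S_dd = 54
Terminal payoffs (K − S): max(-195.4, 0) = 0, max(-10.5, 0) = 0, max(66, 0) = 66
Node u (S = 217.5): continuation = 1/1.06·[0.5412·0.0000 + 0.4588·0.0000] = 0.0000; exercise value = 0.0000 ≤ continuation, so V_u = 0.0000
Node d (S = 90): continuation = 1/1.06·[0.5412·0.0000 + 0.4588·66.0000] = 28.5683; exercise value = 30.0000 > continuation, so V_d = 30.0000 (exercise)
Node 0 (S = 150): continuation = 1/1.06·[0.5412·0.0000 + 0.4588·30.0000] = 12.9856; exercise value = 0.0000 ≤ continuation, so V_0 = 12.9856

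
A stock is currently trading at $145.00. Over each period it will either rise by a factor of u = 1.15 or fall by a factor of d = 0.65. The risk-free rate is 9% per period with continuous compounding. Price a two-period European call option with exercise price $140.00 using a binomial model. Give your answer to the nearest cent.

Risk-neutral probability p = (e^0.09 − 0.65)/(1.15 − 0.65) = 0.4442/0.5000 = 0.8883
Terminal stock prices: S_uu = 191.8, S_ud = 108.4, S_dd = 61.26
Terminal payoffs (S − K): max(51.76, 0) = 51.76, max(-31.61, 0) = 0, max(-78.74, 0) = 0
Node u (S = 166.8): V_u = e^(−0.09)·[0.8883·51.7625 + 0.1117·0.0000] = 42.0254
Node d (S = 94.25): V_d = e^(−0.09)·[0.8883·0.0000 + 0.1117·0.0000] = 0.0000
Node 0 (S = 145): V_0 = e^(−0.09)·[0.8883·42.0254 + 0.1117·0.0000] = 34.1200

$34.12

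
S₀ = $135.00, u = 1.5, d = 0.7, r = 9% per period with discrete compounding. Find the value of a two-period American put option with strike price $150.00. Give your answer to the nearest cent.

Risk-neutral probability p = (1 + 0.09 − 0.7)/(1.5 − 0.7) = 0.3900/0.8000 = 0.4875
Terminal stock prices: S_uu = 303.8, S_ud = 141.8, S_dd = 66.15
Terminal payoffs (K − S): max(-153.8, 0) = 0, max(8.25, 0) = 8.25, max(83.85, 0) = 83.85
Node u (S = 202.5): continuation = 1/1.09·[0.4875·0.0000 + 0.5125·8.2500] = 3.8790; exercise value = 0.0000 ≤ continuation, so V_u = 3.8790
Node d (S = 94.5): continuation = 1/1.09·[0.4875·8.2500 + 0.5125·83.8500] = 43.1147; exercise value = 55.5000 > continuation, so V_d = 55.5000 (exercise)
Node 0 (S = 135): continuation = 1/1.09·[0.4875·3.8790 + 0.5125·55.5000] = 27.8301; exercise value = 15.0000 ≤ continuation, so V_0 = 27.8301

$27.83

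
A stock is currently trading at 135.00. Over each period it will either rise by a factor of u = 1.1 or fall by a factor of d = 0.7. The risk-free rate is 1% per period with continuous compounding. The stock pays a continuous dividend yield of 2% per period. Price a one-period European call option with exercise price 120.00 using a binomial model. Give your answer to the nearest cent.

Per-period risk-free factor R = e^0.01 = 1.0101; dividend-adjusted growth = e^(0.01−0.02) = 0.9900.
Risk-neutral probability p = (0.9900 − 0.7)/(1.1 − 0.7) = 0.2900/0.4000 = 0.7251
Terminal stock prices: S_u = 148.5, S_d = 94.5
Terminal payoffs (S − K): max(28.5, 0) = 28.5, max(-25.5, 0) = 0
Node 0 (S = 135): V_0 = e^(−0.01)·[0.7251·28.5000 + 0.2749·0.0000] = 20.4604

20.46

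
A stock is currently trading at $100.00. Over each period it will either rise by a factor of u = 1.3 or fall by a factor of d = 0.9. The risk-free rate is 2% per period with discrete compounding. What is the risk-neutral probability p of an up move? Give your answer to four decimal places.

Risk-neutral probability p = (1 + 0.02 − 0.9)/(1.3 − 0.9) = 0.1200/0.4000 = 0.3000

p = 0.3000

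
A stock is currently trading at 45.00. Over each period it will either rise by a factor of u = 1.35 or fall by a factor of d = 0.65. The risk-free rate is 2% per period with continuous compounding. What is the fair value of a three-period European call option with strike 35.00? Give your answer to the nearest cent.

17.36

Risk-neutral probability p = (e^0.02 − 0.65)/(1.35 − 0.65) = 0.3702/0.7000 = 0.5289
Terminal stock prices: S_uuu = 110.7, S_uud = 53.31, S_udd = 25.67, S_ddd = 12.36
Terminal payoffs (S − K): max(75.72, 0) = 75.72, max(18.31, 0) = 18.31, max(-9.333, 0) = 0, max(-22.64, 0) = 0
Node uu (S = 82.01): V_uu = e^(−0.02)·[0.5289·75.7169 + 0.4711·18.3081] = 47.7055
Node ud (S = 39.49): V_ud = e^(−0.02)·[0.5289·18.3081 + 0.4711·0.0000] = 9.4907
Node dd (S = 19.01): V_dd = e^(−0.02)·[0.5289·0.0000 + 0.4711·0.0000] = 0.0000
Node u (S = 60.75): V_u = e^(−0.02)·[0.5289·47.7055 + 0.4711·9.4907] = 29.1128
Node d (S = 29.25): V_d = e^(−0.02)·[0.5289·9.4907 + 0.4711·0.0000] = 4.9199
Node 0 (S = 45): V_0 = e^(−0.02)·[0.5289·29.1128 + 0.4711·4.9199] = 17.3638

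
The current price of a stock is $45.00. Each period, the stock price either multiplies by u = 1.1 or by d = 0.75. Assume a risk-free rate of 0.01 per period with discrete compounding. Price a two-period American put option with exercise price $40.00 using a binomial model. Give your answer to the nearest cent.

Risk-neutral probability p = (1 + 0.01 − 0.75)/(1.1 − 0.75) = 0.2600/0.3500 = 0.7429
Terminal stock prices: S_uu = 54.45, S_ud = 37.13, S_dd = 25.31
Terminal payoffs (K − S): max(-14.45, 0) = 0, max(2.875, 0) = 2.875, max(14.69, 0) = 14.69
Node u (S = 49.5): continuation = 1/1.01·[0.7429·0.0000 + 0.2571·2.8750] = 0.7320; exercise value = 0.0000 ≤ continuation, so V_u = 0.7320
Node d (S = 33.75): continuation = 1/1.01·[0.7429·2.8750 + 0.2571·14.6875] = 5.8540; exercise value = 6.2500 > continuation, so V_d = 6.2500 (exercise)
Node 0 (S = 45): continuation = 1/1.01·[0.7429·0.7320 + 0.2571·6.2500] = 2.1296; exercise value = 0.0000 ≤ continuation, so V_0 = 2.1296

$2.13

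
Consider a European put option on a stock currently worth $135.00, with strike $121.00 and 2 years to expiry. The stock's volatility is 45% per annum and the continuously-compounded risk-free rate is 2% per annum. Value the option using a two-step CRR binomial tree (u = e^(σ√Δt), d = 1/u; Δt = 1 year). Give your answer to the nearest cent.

$22.03

CRR parameters: u = e^(σ√Δt) = e^(0.45·√1) = 1.5683, d = 1/u = 0.6376
Per-period rate: rΔt = 0.02·1 = 0.02, so R = e^0.02 = 1.0202
Risk-neutral probability p = (e^0.02 − 0.6376)/(1.5683 − 0.6376) = 0.3826/0.9307 = 0.4111
Terminal stock prices: S_uu = 332, S_ud = 135, S_dd = 54.89
Terminal payoffs (K − S): max(-211, 0) = 0, max(-14, 0) = 0, max(66.11, 0) = 66.11
Node u (S = 211.7): V_u = e^(−0.02)·[0.4111·0.0000 + 0.5889·0.0000] = 0.0000
Node d (S = 86.08): V_d = e^(−0.02)·[0.4111·0.0000 + 0.5889·66.1131] = 38.1652
Node 0 (S = 135): V_0 = e^(−0.02)·[0.4111·0.0000 + 0.5889·38.1652] = 22.0317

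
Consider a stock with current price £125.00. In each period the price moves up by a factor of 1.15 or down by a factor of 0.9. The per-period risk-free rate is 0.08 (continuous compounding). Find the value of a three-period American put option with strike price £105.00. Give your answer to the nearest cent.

Risk-neutral probability p = (e^0.08 − 0.9)/(1.15 − 0.9) = 0.1833/0.2500 = 0.7331
Terminal stock prices: S_uuu = 190.1, S_uud = 148.8, S_udd = 116.4, S_ddd = 91.13
Terminal payoffs (K − S): max(-85.11, 0) = 0, max(-43.78, 0) = 0, max(-11.44, 0) = 0, max(13.87, 0) = 13.87
Node uu (S = 165.3): continuation = e^(−0.08)·[0.7331·0.0000 + 0.2669·0.0000] = 0.0000; exercise value = 0.0000 ≤ continuation, so V_uu = 0.0000
Node ud (S = 129.4): continuation = e^(−0.08)·[0.7331·0.0000 + 0.2669·0.0000] = 0.0000; exercise value = 0.0000 ≤ continuation, so V_ud = 0.0000
Node dd (S = 101.2): continuation = e^(−0.08)·[0.7331·0.0000 + 0.2669·13.8750] = 3.4179; exercise value = 3.7500 > continuation, so V_dd = 3.7500 (exercise)
Node u (S = 143.8): continuation = e^(−0.08)·[0.7331·0.0000 + 0.2669·0.0000] = 0.0000; exercise value = 0.0000 ≤ continuation, so V_u = 0.0000
Node d (S = 112.5): continuation = e^(−0.08)·[0.7331·0.0000 + 0.2669·3.7500] = 0.9238; exercise value = 0.0000 ≤ continuation, so V_d = 0.9238
Node 0 (S = 125): continuation = e^(−0.08)·[0.7331·0.0000 + 0.2669·0.9238] = 0.2276; exercise value = 0.0000 ≤ continuation, so V_0 = 0.2276

£0.23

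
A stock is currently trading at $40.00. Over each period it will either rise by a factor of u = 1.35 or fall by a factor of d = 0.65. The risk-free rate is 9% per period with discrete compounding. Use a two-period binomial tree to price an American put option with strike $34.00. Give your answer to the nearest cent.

Risk-neutral probability p = (1 + 0.09 − 0.65)/(1.35 − 0.65) = 0.4400/0.7000 = 0.6286
Terminal stock prices: S_uu = 72.9, S_ud = 35.1, S_dd = 16.9
Terminal payoffs (K − S): max(-38.9, 0) = 0, max(-1.1, 0) = 0, max(17.1, 0) = 17.1
Node u (S = 54): continuation = 1/1.09·[0.6286·0.0000 + 0.3714·0.0000] = 0.0000; exercise value = 0.0000 ≤ continuation, so V_u = 0.0000
Node d (S = 26): continuation = 1/1.09·[0.6286·0.0000 + 0.3714·17.1000] = 5.8270; exercise value = 8.0000 > continuation, so V_d = 8.0000 (exercise)
Node 0 (S = 40): continuation = 1/1.09·[0.6286·0.0000 + 0.3714·8.0000] = 2.7261; exercise value = 0.0000 ≤ continuation, so V_0 = 2.7261

$2.73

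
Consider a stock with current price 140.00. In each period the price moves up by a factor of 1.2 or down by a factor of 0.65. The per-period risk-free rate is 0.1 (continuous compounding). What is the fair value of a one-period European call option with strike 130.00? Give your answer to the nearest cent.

Risk-neutral probability p = (e^0.1 − 0.65)/(1.2 − 0.65) = 0.4552/0.5500 = 0.8276
Terminal stock prices: S_u = 168, S_d = 91
Terminal payoffs (S − K): max(38, 0) = 38, max(-39, 0) = 0
Node 0 (S = 140): V_0 = e^(−0.1)·[0.8276·38.0000 + 0.1724·0.0000] = 28.4555

28.46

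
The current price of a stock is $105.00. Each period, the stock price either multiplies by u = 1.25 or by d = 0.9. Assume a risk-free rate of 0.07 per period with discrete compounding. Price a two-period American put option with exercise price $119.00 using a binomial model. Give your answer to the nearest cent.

$14.00

Risk-neutral probability p = (1 + 0.07 − 0.9)/(1.25 − 0.9) = 0.1700/0.3500 = 0.4857
Terminal stock prices: S_uu = 164.1, S_ud = 118.1, S_dd = 85.05
Terminal payoffs (K − S): max(-45.06, 0) = 0, max(0.875, 0) = 0.875, max(33.95, 0) = 33.95
Node u (S = 131.2): continuation = 1/1.07·[0.4857·0.0000 + 0.5143·0.8750] = 0.4206; exercise value = 0.0000 ≤ continuation, so V_u = 0.4206
Node d (S = 94.5): continuation = 1/1.07·[0.4857·0.8750 + 0.5143·33.9500] = 16.7150; exercise value = 24.5000 > continuation, so V_d = 24.5000 (exercise)
Node 0 (S = 105): continuation = 1/1.07·[0.4857·0.4206 + 0.5143·24.5000] = 11.9666; exercise value = 14.0000 > continuation, so V_0 = 14.0000 (exercise)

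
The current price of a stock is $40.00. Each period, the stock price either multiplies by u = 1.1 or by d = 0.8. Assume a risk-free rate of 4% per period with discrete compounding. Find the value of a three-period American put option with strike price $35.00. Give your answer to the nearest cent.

Risk-neutral probability p = (1 + 0.04 − 0.8)/(1.1 − 0.8) = 0.2400/0.3000 = 0.8000
Terminal stock prices: S_uuu = 53.24, S_uud = 38.72, S_udd = 28.16, S_ddd = 20.48
Terminal payoffs (K − S): max(-18.24, 0) = 0, max(-3.72, 0) = 0, max(6.84, 0) = 6.84, max(14.52, 0) = 14.52
Node uu (S = 48.4): continuation = 1/1.04·[0.8000·0.0000 + 0.2000·0.0000] = 0.0000; exercise value = 0.0000 ≤ continuation, so V_uu = 0.0000
Node ud (S = 35.2): continuation = 1/1.04·[0.8000·0.0000 + 0.2000·6.8400] = 1.3154; exercise value = 0.0000 ≤ continuation, so V_ud = 1.3154
Node dd (S = 25.6): continuation = 1/1.04·[0.8000·6.8400 + 0.2000·14.5200] = 8.0538; exercise value = 9.4000 > continuation, so V_dd = 9.4000 (exercise)
Node u (S = 44): continuation = 1/1.04·[0.8000·0.0000 + 0.2000·1.3154] = 0.2530; exercise value = 0.0000 ≤ continuation, so V_u = 0.2530
Node d (S = 32): continuation = 1/1.04·[0.8000·1.3154 + 0.2000·9.4000] = 2.8195; exercise value = 3.0000 > continuation, so V_d = 3.0000 (exercise)
Node 0 (S = 40): continuation = 1/1.04·[0.8000·0.2530 + 0.2000·3.0000] = 0.7715; exercise value = 0.0000 ≤ continuation, so V_0 = 0.7715

$0.77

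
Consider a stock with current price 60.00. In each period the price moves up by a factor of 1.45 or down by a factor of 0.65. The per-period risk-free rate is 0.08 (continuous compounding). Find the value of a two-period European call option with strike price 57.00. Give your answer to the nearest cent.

Risk-neutral probability p = (e^0.08 − 0.65)/(1.45 − 0.65) = 0.4333/0.8000 = 0.5416
Terminal stock prices: S_uu = 126.2, S_ud = 56.55, S_dd = 25.35
Terminal payoffs (S − K): max(69.15, 0) = 69.15, max(-0.45, 0) = 0, max(-31.65, 0) = 0
Node u (S = 87): V_u = e^(−0.08)·[0.5416·69.1500 + 0.4584·0.0000] = 34.5728
Node d (S = 39): V_d = e^(−0.08)·[0.5416·0.0000 + 0.4584·0.0000] = 0.0000
Node 0 (S = 60): V_0 = e^(−0.08)·[0.5416·34.5728 + 0.4584·0.0000] = 17.2853

17.29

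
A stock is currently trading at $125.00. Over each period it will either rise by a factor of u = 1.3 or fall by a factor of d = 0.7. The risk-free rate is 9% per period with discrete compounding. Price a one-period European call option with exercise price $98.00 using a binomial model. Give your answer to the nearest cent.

Risk-neutral probability p = (1 + 0.09 − 0.7)/(1.3 − 0.7) = 0.3900/0.6000 = 0.6500
Terminal stock prices: S_u = 162.5, S_d = 87.5
Terminal payoffs (S − K): max(64.5, 0) = 64.5, max(-10.5, 0) = 0
Node 0 (S = 125): V_0 = 1/1.09·[0.6500·64.5000 + 0.3500·0.0000] = 38.4633

$38.46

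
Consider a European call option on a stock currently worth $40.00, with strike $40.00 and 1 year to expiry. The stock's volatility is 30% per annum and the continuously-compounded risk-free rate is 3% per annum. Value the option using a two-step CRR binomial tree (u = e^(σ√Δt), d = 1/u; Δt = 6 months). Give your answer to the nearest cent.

CRR parameters: u = e^(σ√Δt) = e^(0.3·√0.5) = 1.2363, d = 1/u = 0.8089
Per-period rate: rΔt = 0.03·0.5 = 0.015, so R = e^0.015 = 1.0151
Risk-neutral probability p = (e^0.015 − 0.8089)/(1.2363 − 0.8089) = 0.2063/0.4275 = 0.4825
Terminal stock prices: S_uu = 61.14, S_ud = 40, S_dd = 26.17
Terminal payoffs (S − K): max(21.14, 0) = 21.14, max(0, 0) = 0, max(-13.83, 0) = 0
Node u (S = 49.45): V_u = e^(−0.015)·[0.4825·21.1386 + 0.5175·0.0000] = 10.0480
Node d (S = 32.35): V_d = e^(−0.015)·[0.4825·0.0000 + 0.5175·0.0000] = 0.0000
Node 0 (S = 40): V_0 = e^(−0.015)·[0.4825·10.0480 + 0.5175·0.0000] = 4.7762

$4.78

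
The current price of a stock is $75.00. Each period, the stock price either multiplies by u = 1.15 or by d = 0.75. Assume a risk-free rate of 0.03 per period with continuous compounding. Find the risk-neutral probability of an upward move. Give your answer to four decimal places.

Risk-neutral probability p = (e^0.03 − 0.75)/(1.15 − 0.75) = 0.2805/0.4000 = 0.7011

p = 0.7011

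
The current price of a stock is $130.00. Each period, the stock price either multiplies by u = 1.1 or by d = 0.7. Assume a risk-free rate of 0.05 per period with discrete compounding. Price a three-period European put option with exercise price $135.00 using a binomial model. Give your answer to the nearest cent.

Risk-neutral probability p = (1 + 0.05 − 0.7)/(1.1 − 0.7) = 0.3500/0.4000 = 0.8750
Terminal stock prices: S_uuu = 173, S_uud = 110.1, S_udd = 70.07, S_ddd = 44.59
Terminal payoffs (K − S): max(-38.03, 0) = 0, max(24.89, 0) = 24.89, max(64.93, 0) = 64.93, max(90.41, 0) = 90.41
Node uu (S = 157.3): V_uu = 1/1.05·[0.8750·0.0000 + 0.1250·24.8900] = 2.9631
Node ud (S = 100.1): V_ud = 1/1.05·[0.8750·24.8900 + 0.1250·64.9300] = 28.4714
Node dd (S = 63.7): V_dd = 1/1.05·[0.8750·64.9300 + 0.1250·90.4100] = 64.8714
Node u (S = 143): V_u = 1/1.05·[0.8750·2.9631 + 0.1250·28.4714] = 5.8587
Node d (S = 91): V_d = 1/1.05·[0.8750·28.4714 + 0.1250·64.8714] = 31.4490
Node 0 (S = 130): V_0 = 1/1.05·[0.8750·5.8587 + 0.1250·31.4490] = 8.6262

$8.63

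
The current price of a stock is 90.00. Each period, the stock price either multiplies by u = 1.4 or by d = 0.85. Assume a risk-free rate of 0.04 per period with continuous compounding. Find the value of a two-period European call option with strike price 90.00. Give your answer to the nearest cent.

Risk-neutral probability p = (e^0.04 − 0.85)/(1.4 − 0.85) = 0.1908/0.5500 = 0.3469
Terminal stock prices: S_uu = 176.4, S_ud = 107.1, S_dd = 65.02
Terminal payoffs (S − K): max(86.4, 0) = 86.4, max(17.1, 0) = 17.1, max(-24.98, 0) = 0
Node u (S = 126): V_u = e^(−0.04)·[0.3469·86.4000 + 0.6531·17.1000] = 39.5290
Node d (S = 76.5): V_d = e^(−0.04)·[0.3469·17.1000 + 0.6531·0.0000] = 5.6999
Node 0 (S = 90): V_0 = e^(−0.04)·[0.3469·39.5290 + 0.6531·5.6999] = 16.7525

16.75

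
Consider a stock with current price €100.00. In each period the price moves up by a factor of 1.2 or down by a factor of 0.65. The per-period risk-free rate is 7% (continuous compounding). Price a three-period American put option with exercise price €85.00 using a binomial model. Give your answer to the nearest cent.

€5.47

Risk-neutral probability p = (e^0.07 − 0.65)/(1.2 − 0.65) = 0.4225/0.5500 = 0.7682
Terminal stock prices: S_uuu = 172.8, S_uud = 93.6, S_udd = 50.7, S_ddd = 27.46
Terminal payoffs (K − S): max(-87.8, 0) = 0, max(-8.6, 0) = 0, max(34.3, 0) = 34.3, max(57.54, 0) = 57.54
Node uu (S = 144): continuation = e^(−0.07)·[0.7682·0.0000 + 0.2318·0.0000] = 0.0000; exercise value = 0.0000 ≤ continuation, so V_uu = 0.0000
Node ud (S = 78): continuation = e^(−0.07)·[0.7682·0.0000 + 0.2318·34.3000] = 7.4133; exercise value = 7.0000 ≤ continuation, so V_ud = 7.4133
Node dd (S = 42.25): continuation = e^(−0.07)·[0.7682·34.3000 + 0.2318·57.5375] = 37.0035; exercise value = 42.7500 > continuation, so V_dd = 42.7500 (exercise)
Node u (S = 120): continuation = e^(−0.07)·[0.7682·0.0000 + 0.2318·7.4133] = 1.6023; exercise value = 0.0000 ≤ continuation, so V_u = 1.6023
Node d (S = 65): continuation = e^(−0.07)·[0.7682·7.4133 + 0.2318·42.7500] = 14.5495; exercise value = 20.0000 > continuation, so V_d = 20.0000 (exercise)
Node 0 (S = 100): continuation = e^(−0.07)·[0.7682·1.6023 + 0.2318·20.0000] = 5.4703; exercise value = 0.0000 ≤ continuation, so V_0 = 5.4703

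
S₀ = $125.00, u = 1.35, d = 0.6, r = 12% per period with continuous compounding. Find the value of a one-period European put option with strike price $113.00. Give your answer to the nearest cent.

$10.00

Risk-neutral probability p = (e^0.12 − 0.6)/(1.35 − 0.6) = 0.5275/0.7500 = 0.7033
Terminal stock prices: S_u = 168.8, S_d = 75
Terminal payoffs (K − S): max(-55.75, 0) = 0, max(38, 0) = 38
Node 0 (S = 125): V_0 = e^(−0.12)·[0.7033·0.0000 + 0.2967·38.0000] = 9.9987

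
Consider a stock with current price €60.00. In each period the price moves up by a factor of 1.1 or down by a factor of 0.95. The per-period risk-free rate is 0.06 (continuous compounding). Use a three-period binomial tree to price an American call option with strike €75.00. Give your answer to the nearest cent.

Risk-neutral probability p = (e^0.06 − 0.95)/(1.1 − 0.95) = 0.1118/0.1500 = 0.7456
Terminal stock prices: S_uuu = 79.86, S_uud = 68.97, S_udd = 59.56, S_ddd = 51.44
Terminal payoffs (S − K): max(4.86, 0) = 4.86, max(-6.03, 0) = 0, max(-15.44, 0) = 0, max(-23.56, 0) = 0
Node uu (S = 72.6): continuation = e^(−0.06)·[0.7456·4.8600 + 0.2544·0.0000] = 3.4125; exercise value = 0.0000 ≤ continuation, so V_uu = 3.4125
Node ud (S = 62.7): continuation = e^(−0.06)·[0.7456·0.0000 + 0.2544·0.0000] = 0.0000; exercise value = 0.0000 ≤ continuation, so V_ud = 0.0000
Node dd (S = 54.15): continuation = e^(−0.06)·[0.7456·0.0000 + 0.2544·0.0000] = 0.0000; exercise value = 0.0000 ≤ continuation, so V_dd = 0.0000
Node u (S = 66): continuation = e^(−0.06)·[0.7456·3.4125 + 0.2544·0.0000] = 2.3961; exercise value = 0.0000 ≤ continuation, so V_u = 2.3961
Node d (S = 57): continuation = e^(−0.06)·[0.7456·0.0000 + 0.2544·0.0000] = 0.0000; exercise value = 0.0000 ≤ continuation, so V_d = 0.0000
Node 0 (S = 60): continuation = e^(−0.06)·[0.7456·2.3961 + 0.2544·0.0000] = 1.6824; exercise value = 0.0000 ≤ continuation, so V_0 = 1.6824

€1.68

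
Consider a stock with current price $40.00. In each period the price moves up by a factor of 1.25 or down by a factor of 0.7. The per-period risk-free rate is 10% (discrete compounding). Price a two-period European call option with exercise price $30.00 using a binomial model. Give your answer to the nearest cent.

$15.85

Risk-neutral probability p = (1 + 0.1 − 0.7)/(1.25 − 0.7) = 0.4000/0.5500 = 0.7273
Terminal stock prices: S_uu = 62.5, S_ud = 35, S_dd = 19.6
Terminal payoffs (S − K): max(32.5, 0) = 32.5, max(5, 0) = 5, max(-10.4, 0) = 0
Node u (S = 50): V_u = 1/1.1·[0.7273·32.5000 + 0.2727·5.0000] = 22.7273
Node d (S = 28): V_d = 1/1.1·[0.7273·5.0000 + 0.2727·0.0000] = 3.3058
Node 0 (S = 40): V_0 = 1/1.1·[0.7273·22.7273 + 0.2727·3.3058] = 15.8459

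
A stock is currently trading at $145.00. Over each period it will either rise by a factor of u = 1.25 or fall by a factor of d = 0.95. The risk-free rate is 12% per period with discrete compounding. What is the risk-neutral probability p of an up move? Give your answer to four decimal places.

Risk-neutral probability p = (1 + 0.12 − 0.95)/(1.25 − 0.95) = 0.1700/0.3000 = 0.5667

p = 0.5667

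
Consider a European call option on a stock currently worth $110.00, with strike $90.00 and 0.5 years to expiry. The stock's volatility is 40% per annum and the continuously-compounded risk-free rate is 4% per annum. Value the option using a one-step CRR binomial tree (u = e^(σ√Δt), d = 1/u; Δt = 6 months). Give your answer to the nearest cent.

$25.51

CRR parameters: u = e^(σ√Δt) = e^(0.4·√0.5) = 1.3269, d = 1/u = 0.7536
Per-period rate: rΔt = 0.04·0.5 = 0.02, so R = e^0.02 = 1.0202
Risk-neutral probability p = (e^0.02 − 0.7536)/(1.3269 − 0.7536) = 0.2666/0.5733 = 0.4650
Terminal stock prices: S_u = 146, S_d = 82.9
Terminal payoffs (S − K): max(55.96, 0) = 55.96, max(-7.1, 0) = 0
Node 0 (S = 110): V_0 = e^(−0.02)·[0.4650·55.9586 + 0.5350·0.0000] = 25.5053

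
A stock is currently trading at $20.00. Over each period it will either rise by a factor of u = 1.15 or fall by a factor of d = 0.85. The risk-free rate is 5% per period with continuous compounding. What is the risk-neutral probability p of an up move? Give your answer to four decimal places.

p = 0.6709

Risk-neutral probability p = (e^0.05 − 0.85)/(1.15 − 0.85) = 0.2013/0.3000 = 0.6709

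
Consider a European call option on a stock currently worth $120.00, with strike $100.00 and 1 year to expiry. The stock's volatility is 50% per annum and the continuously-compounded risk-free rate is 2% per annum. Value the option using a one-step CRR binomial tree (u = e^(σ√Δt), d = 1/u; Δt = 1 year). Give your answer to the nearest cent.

$38.07

CRR parameters: u = e^(σ√Δt) = e^(0.5·√1) = 1.6487, d = 1/u = 0.6065
Per-period rate: rΔt = 0.02·1 = 0.02, so R = e^0.02 = 1.0202
Risk-neutral probability p = (e^0.02 − 0.6065)/(1.6487 − 0.6065) = 0.4137/1.0422 = 0.3969
Terminal stock prices: S_u = 197.8, S_d = 72.78
Terminal payoffs (S − K): max(97.85, 0) = 97.85, max(-27.22, 0) = 0
Node 0 (S = 120): V_0 = e^(−0.02)·[0.3969·97.8466 + 0.6031·0.0000] = 38.0686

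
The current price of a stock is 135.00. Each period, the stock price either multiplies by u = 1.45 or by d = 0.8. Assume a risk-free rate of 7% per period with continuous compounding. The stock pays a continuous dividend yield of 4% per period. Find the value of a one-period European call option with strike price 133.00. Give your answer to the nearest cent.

20.74

Per-period risk-free factor R = e^0.07 = 1.0725; dividend-adjusted growth = e^(0.07−0.04) = 1.0305.
Risk-neutral probability p = (1.0305 − 0.8)/(1.45 − 0.8) = 0.2305/0.6500 = 0.3545
Terminal stock prices: S_u = 195.8, S_d = 108
Terminal payoffs (S − K): max(62.75, 0) = 62.75, max(-25, 0) = 0
Node 0 (S = 135): V_0 = e^(−0.07)·[0.3545·62.7500 + 0.6455·0.0000] = 20.7436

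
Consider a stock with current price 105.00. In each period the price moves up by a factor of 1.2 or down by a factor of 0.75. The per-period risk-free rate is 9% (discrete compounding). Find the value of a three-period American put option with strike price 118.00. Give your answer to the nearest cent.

13.00

Risk-neutral probability p = (1 + 0.09 − 0.75)/(1.2 − 0.75) = 0.3400/0.4500 = 0.7556
Terminal stock prices: S_uuu = 181.4, S_uud = 113.4, S_udd = 70.88, S_ddd = 44.3
Terminal payoffs (K − S): max(-63.44, 0) = 0, max(4.6, 0) = 4.6, max(47.12, 0) = 47.12, max(73.7, 0) = 73.7
Node uu (S = 151.2): continuation = 1/1.09·[0.7556·0.0000 + 0.2444·4.6000] = 1.0316; exercise value = 0.0000 ≤ continuation, so V_uu = 1.0316
Node ud (S = 94.5): continuation = 1/1.09·[0.7556·4.6000 + 0.2444·47.1250] = 13.7569; exercise value = 23.5000 > continuation, so V_ud = 23.5000 (exercise)
Node dd (S = 59.06): continuation = 1/1.09·[0.7556·47.1250 + 0.2444·73.7031] = 49.1944; exercise value = 58.9375 > continuation, so V_dd = 58.9375 (exercise)
Node u (S = 126): continuation = 1/1.09·[0.7556·1.0316 + 0.2444·23.5000] = 5.9852; exercise value = 0.0000 ≤ continuation, so V_u = 5.9852
Node d (S = 78.75): continuation = 1/1.09·[0.7556·23.5000 + 0.2444·58.9375] = 29.5069; exercise value = 39.2500 > continuation, so V_d = 39.2500 (exercise)
Node 0 (S = 105): continuation = 1/1.09·[0.7556·5.9852 + 0.2444·39.2500] = 12.9510; exercise value = 13.0000 > continuation, so V_0 = 13.0000 (exercise)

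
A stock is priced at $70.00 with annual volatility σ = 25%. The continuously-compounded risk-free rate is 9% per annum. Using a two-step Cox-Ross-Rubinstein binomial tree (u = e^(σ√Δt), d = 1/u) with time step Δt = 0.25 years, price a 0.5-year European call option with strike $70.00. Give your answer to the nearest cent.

$5.95

CRR parameters: u = e^(σ√Δt) = e^(0.25·√0.25) = 1.1331, d = 1/u = 0.8825
Per-period rate: rΔt = 0.09·0.25 = 0.0225, so R = e^0.0225 = 1.0228
Risk-neutral probability p = (e^0.0225 − 0.8825)/(1.1331 − 0.8825) = 0.1403/0.2507 = 0.5596
Terminal stock prices: S_uu = 89.88, S_ud = 70, S_dd = 54.52
Terminal payoffs (S − K): max(19.88, 0) = 19.88, max(0, 0) = 0, max(-15.48, 0) = 0
Node u (S = 79.32): V_u = e^(−0.0225)·[0.5596·19.8818 + 0.4404·0.0000] = 10.8778
Node d (S = 61.77): V_d = e^(−0.0225)·[0.5596·0.0000 + 0.4404·0.0000] = 0.0000
Node 0 (S = 70): V_0 = e^(−0.0225)·[0.5596·10.8778 + 0.4404·0.0000] = 5.9515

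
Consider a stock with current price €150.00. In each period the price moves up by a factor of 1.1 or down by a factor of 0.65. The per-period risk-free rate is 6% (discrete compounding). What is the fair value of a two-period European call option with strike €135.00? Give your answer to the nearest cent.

Risk-neutral probability p = (1 + 0.06 − 0.65)/(1.1 − 0.65) = 0.4100/0.4500 = 0.9111
Terminal stock prices: S_uu = 181.5, S_ud = 107.2, S_dd = 63.38
Terminal payoffs (S − K): max(46.5, 0) = 46.5, max(-27.75, 0) = 0, max(-71.62, 0) = 0
Node u (S = 165): V_u = 1/1.06·[0.9111·46.5000 + 0.0889·0.0000] = 39.9686
Node d (S = 97.5): V_d = 1/1.06·[0.9111·0.0000 + 0.0889·0.0000] = 0.0000
Node 0 (S = 150): V_0 = 1/1.06·[0.9111·39.9686 + 0.0889·0.0000] = 34.3545

€34.35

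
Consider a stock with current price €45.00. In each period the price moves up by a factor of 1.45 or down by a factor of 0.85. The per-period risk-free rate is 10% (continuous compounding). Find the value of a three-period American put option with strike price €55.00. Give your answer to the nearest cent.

Risk-neutral probability p = (e^0.1 − 0.85)/(1.45 − 0.85) = 0.2552/0.6000 = 0.4253
Terminal stock prices: S_uuu = 137.2, S_uud = 80.42, S_udd = 47.14, S_ddd = 27.64
Terminal payoffs (K − S): max(-82.19, 0) = 0, max(-25.42, 0) = 0, max(7.857, 0) = 7.857, max(27.36, 0) = 27.36
Node uu (S = 94.61): continuation = e^(−0.1)·[0.4253·0.0000 + 0.5747·0.0000] = 0.0000; exercise value = 0.0000 ≤ continuation, so V_uu = 0.0000
Node ud (S = 55.46): continuation = e^(−0.1)·[0.4253·0.0000 + 0.5747·7.8569] = 4.0858; exercise value = 0.0000 ≤ continuation, so V_ud = 4.0858
Node dd (S = 32.51): continuation = e^(−0.1)·[0.4253·7.8569 + 0.5747·27.3644] = 17.2536; exercise value = 22.4875 > continuation, so V_dd = 22.4875 (exercise)
Node u (S = 65.25): continuation = e^(−0.1)·[0.4253·0.0000 + 0.5747·4.0858] = 2.1247; exercise value = 0.0000 ≤ continuation, so V_u = 2.1247
Node d (S = 38.25): continuation = e^(−0.1)·[0.4253·4.0858 + 0.5747·22.4875] = 13.2663; exercise value = 16.7500 > continuation, so V_d = 16.7500 (exercise)
Node 0 (S = 45): continuation = e^(−0.1)·[0.4253·2.1247 + 0.5747·16.7500] = 9.5280; exercise value = 10.0000 > continuation, so V_0 = 10.0000 (exercise)

€10.00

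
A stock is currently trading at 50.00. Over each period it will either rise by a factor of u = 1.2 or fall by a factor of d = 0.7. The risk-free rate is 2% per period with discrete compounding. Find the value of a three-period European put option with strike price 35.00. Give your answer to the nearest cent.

2.10

Risk-neutral probability p = (1 + 0.02 − 0.7)/(1.2 − 0.7) = 0.3200/0.5000 = 0.6400
Terminal stock prices: S_uuu = 86.4, S_uud = 50.4, S_udd = 29.4, S_ddd = 17.15
Terminal payoffs (K − S): max(-51.4, 0) = 0, max(-15.4, 0) = 0, max(5.6, 0) = 5.6, max(17.85, 0) = 17.85
Node uu (S = 72): V_uu = 1/1.02·[0.6400·0.0000 + 0.3600·0.0000] = 0.0000
Node ud (S = 42): V_ud = 1/1.02·[0.6400·0.0000 + 0.3600·5.6000] = 1.9765
Node dd (S = 24.5): V_dd = 1/1.02·[0.6400·5.6000 + 0.3600·17.8500] = 9.8137
Node u (S = 60): V_u = 1/1.02·[0.6400·0.0000 + 0.3600·1.9765] = 0.6976
Node d (S = 35): V_d = 1/1.02·[0.6400·1.9765 + 0.3600·9.8137] = 4.7038
Node 0 (S = 50): V_0 = 1/1.02·[0.6400·0.6976 + 0.3600·4.7038] = 2.0979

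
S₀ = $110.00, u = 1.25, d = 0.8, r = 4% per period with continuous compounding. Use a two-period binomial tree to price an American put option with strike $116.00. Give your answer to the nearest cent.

Risk-neutral probability p = (e^0.04 − 0.8)/(1.25 − 0.8) = 0.2408/0.4500 = 0.5351
Terminal stock prices: S_uu = 171.9, S_ud = 110, S_dd = 70.4
Terminal payoffs (K − S): max(-55.88, 0) = 0, max(6, 0) = 6, max(45.6, 0) = 45.6
Node u (S = 137.5): continuation = e^(−0.04)·[0.5351·0.0000 + 0.4649·6.0000] = 2.6798; exercise value = 0.0000 ≤ continuation, so V_u = 2.6798
Node d (S = 88): continuation = e^(−0.04)·[0.5351·6.0000 + 0.4649·45.6000] = 23.4516; exercise value = 28.0000 > continuation, so V_d = 28.0000 (exercise)
Node 0 (S = 110): continuation = e^(−0.04)·[0.5351·2.6798 + 0.4649·28.0000] = 13.8837; exercise value = 6.0000 ≤ continuation, so V_0 = 13.8837

$13.88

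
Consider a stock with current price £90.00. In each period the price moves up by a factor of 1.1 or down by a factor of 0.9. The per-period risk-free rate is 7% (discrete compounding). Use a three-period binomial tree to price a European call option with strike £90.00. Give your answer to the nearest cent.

Risk-neutral probability p = (1 + 0.07 − 0.9)/(1.1 − 0.9) = 0.1700/0.2000 = 0.8500
Terminal stock prices: S_uuu = 119.8, S_uud = 98.01, S_udd = 80.19, S_ddd = 65.61
Terminal payoffs (S − K): max(29.79, 0) = 29.79, max(8.01, 0) = 8.01, max(-9.81, 0) = 0, max(-24.39, 0) = 0
Node uu (S = 108.9): V_uu = 1/1.07·[0.8500·29.7900 + 0.1500·8.0100] = 24.7879
Node ud (S = 89.1): V_ud = 1/1.07·[0.8500·8.0100 + 0.1500·0.0000] = 6.3631
Node dd (S = 72.9): V_dd = 1/1.07·[0.8500·0.0000 + 0.1500·0.0000] = 0.0000
Node u (S = 99): V_u = 1/1.07·[0.8500·24.7879 + 0.1500·6.3631] = 20.5833
Node d (S = 81): V_d = 1/1.07·[0.8500·6.3631 + 0.1500·0.0000] = 5.0548
Node 0 (S = 90): V_0 = 1/1.07·[0.8500·20.5833 + 0.1500·5.0548] = 17.0598

£17.06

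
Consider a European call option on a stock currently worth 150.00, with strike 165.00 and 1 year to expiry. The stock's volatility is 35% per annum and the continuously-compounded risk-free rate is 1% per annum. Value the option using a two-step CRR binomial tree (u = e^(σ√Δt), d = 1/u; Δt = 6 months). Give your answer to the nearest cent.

CRR parameters: u = e^(σ√Δt) = e^(0.35·√0.5) = 1.2808, d = 1/u = 0.7808
Per-period rate: rΔt = 0.01·0.5 = 0.005, so R = e^0.005 = 1.0050
Risk-neutral probability p = (e^0.005 − 0.7808)/(1.2808 − 0.7808) = 0.2243/0.5000 = 0.4485
Terminal stock prices: S_uu = 246.1, S_ud = 150, S_dd = 91.44
Terminal payoffs (S − K): max(81.07, 0) = 81.07, max(-15, 0) = 0, max(-73.56, 0) = 0
Node u (S = 192.1): V_u = e^(−0.005)·[0.4485·81.0685 + 0.5515·0.0000] = 36.1752
Node d (S = 117.1): V_d = e^(−0.005)·[0.4485·0.0000 + 0.5515·0.0000] = 0.0000
Node 0 (S = 150): V_0 = e^(−0.005)·[0.4485·36.1752 + 0.5515·0.0000] = 16.1424

16.14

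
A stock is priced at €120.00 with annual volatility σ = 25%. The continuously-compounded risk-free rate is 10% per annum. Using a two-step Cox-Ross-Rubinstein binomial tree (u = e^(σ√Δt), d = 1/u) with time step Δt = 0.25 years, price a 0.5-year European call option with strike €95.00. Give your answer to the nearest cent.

CRR parameters: u = e^(σ√Δt) = e^(0.25·√0.25) = 1.1331, d = 1/u = 0.8825
Per-period rate: rΔt = 0.1·0.25 = 0.025, so R = e^0.025 = 1.0253
Risk-neutral probability p = (e^0.025 − 0.8825)/(1.1331 − 0.8825) = 0.1428/0.2507 = 0.5698
Terminal stock prices: S_uu = 154.1, S_ud = 120, S_dd = 93.46
Terminal payoffs (S − K): max(59.08, 0) = 59.08, max(25, 0) = 25, max(-1.544, 0) = 0
Node u (S = 136): V_u = e^(−0.025)·[0.5698·59.0831 + 0.4302·25.0000] = 43.3234
Node d (S = 105.9): V_d = e^(−0.025)·[0.5698·25.0000 + 0.4302·0.0000] = 13.8930
Node 0 (S = 120): V_0 = e^(−0.025)·[0.5698·43.3234 + 0.4302·13.8930] = 29.9050

€29.91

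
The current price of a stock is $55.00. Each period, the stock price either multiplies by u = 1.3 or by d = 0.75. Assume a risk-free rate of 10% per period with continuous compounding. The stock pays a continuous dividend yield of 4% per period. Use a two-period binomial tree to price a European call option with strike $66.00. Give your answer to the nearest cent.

$7.09

Per-period risk-free factor R = e^0.1 = 1.1052; dividend-adjusted growth = e^(0.1−0.04) = 1.0618.
Risk-neutral probability p = (1.0618 − 0.75)/(1.3 − 0.75) = 0.3118/0.5500 = 0.5670
Terminal stock prices: S_uu = 92.95, S_ud = 53.62, S_dd = 30.94
Terminal payoffs (S − K): max(26.95, 0) = 26.95, max(-12.38, 0) = 0, max(-35.06, 0) = 0
Node u (S = 71.5): V_u = e^(−0.1)·[0.5670·26.9500 + 0.4330·0.0000] = 13.8259
Node d (S = 41.25): V_d = e^(−0.1)·[0.5670·0.0000 + 0.4330·0.0000] = 0.0000
Node 0 (S = 55): V_0 = e^(−0.1)·[0.5670·13.8259 + 0.4330·0.0000] = 7.0930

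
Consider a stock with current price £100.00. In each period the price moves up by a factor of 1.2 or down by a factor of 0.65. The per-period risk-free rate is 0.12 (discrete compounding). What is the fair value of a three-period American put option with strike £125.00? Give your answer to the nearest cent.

£25.00

Risk-neutral probability p = (1 + 0.12 − 0.65)/(1.2 − 0.65) = 0.4700/0.5500 = 0.8545
Terminal stock prices: S_uuu = 172.8, S_uud = 93.6, S_udd = 50.7, S_ddd = 27.46
Terminal payoffs (K − S): max(-47.8, 0) = 0, max(31.4, 0) = 31.4, max(74.3, 0) = 74.3, max(97.54, 0) = 97.54
Node uu (S = 144): continuation = 1/1.12·[0.8545·0.0000 + 0.1455·31.4000] = 4.0779; exercise value = 0.0000 ≤ continuation, so V_uu = 4.0779
Node ud (S = 78): continuation = 1/1.12·[0.8545·31.4000 + 0.1455·74.3000] = 33.6071; exercise value = 47.0000 > continuation, so V_ud = 47.0000 (exercise)
Node dd (S = 42.25): continuation = 1/1.12·[0.8545·74.3000 + 0.1455·97.5375] = 69.3571; exercise value = 82.7500 > continuation, so V_dd = 82.7500 (exercise)
Node u (S = 120): continuation = 1/1.12·[0.8545·4.0779 + 0.1455·47.0000] = 9.2153; exercise value = 5.0000 ≤ continuation, so V_u = 9.2153
Node d (S = 65): continuation = 1/1.12·[0.8545·47.0000 + 0.1455·82.7500] = 46.6071; exercise value = 60.0000 > continuation, so V_d = 60.0000 (exercise)
Node 0 (S = 100): continuation = 1/1.12·[0.8545·9.2153 + 0.1455·60.0000] = 14.8234; exercise value = 25.0000 > continuation, so V_0 = 25.0000 (exercise)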